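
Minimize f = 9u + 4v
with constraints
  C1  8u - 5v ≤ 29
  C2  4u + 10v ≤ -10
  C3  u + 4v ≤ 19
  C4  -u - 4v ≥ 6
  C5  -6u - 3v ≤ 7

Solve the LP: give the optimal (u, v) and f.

u = -10/21, v = -29/21, minimum f = -206/21

Extreme points and f = 9u + 4v:
  (86/37, -77/37) → f = 466/37
  (26/27, -115/27) → f = -226/27
  (-10/21, -29/21) → f = -206/21

The binding constraints are -u - 4v = 6 and -6u - 3v = 7.
Solving simultaneously gives u = -10/21, v = -29/21.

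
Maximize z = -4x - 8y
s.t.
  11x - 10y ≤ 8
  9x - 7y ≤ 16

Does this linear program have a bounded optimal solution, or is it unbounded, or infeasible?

From the feasible point (8, 8), moving in the direction (-10, -11) keeps every constraint satisfied while z increases without bound.

unbounded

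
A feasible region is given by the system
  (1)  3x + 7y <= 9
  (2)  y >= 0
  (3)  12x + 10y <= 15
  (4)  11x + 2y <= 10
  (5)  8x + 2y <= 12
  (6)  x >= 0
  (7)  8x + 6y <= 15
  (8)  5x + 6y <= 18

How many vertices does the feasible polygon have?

5

Intersecting each pair of boundary lines and keeping only the points that satisfy every inequality leaves:
  (5/18, 7/6)
  (0, 9/7)
  (10/11, 0)
  (0, 0)
  (35/43, 45/86)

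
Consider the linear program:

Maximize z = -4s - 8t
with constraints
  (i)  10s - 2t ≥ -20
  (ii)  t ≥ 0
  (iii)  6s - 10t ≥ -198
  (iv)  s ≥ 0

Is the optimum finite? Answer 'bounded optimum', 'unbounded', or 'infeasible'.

Feasible corners and z = -4s - 8t:
  (49/22, 465/22) → z = -178
  (0, 10) → z = -80
  (0, 0) → z = 0
The feasible region has finitely many vertices and no improving ray; the maximum is 0 at (0, 0).

bounded optimum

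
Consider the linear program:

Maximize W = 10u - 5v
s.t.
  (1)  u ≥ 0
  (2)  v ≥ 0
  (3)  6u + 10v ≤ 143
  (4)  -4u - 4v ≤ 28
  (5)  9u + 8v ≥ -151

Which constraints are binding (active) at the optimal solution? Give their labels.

Feasible corners and W = 10u - 5v:
  (0, 0) → W = 0
  (0, 143/10) → W = -143/2
  (143/6, 0) → W = 715/3

The maximum is at (143/6, 0). Substituting into each constraint, equality holds for (2) and (3); the remaining constraints have slack.

(2) and (3)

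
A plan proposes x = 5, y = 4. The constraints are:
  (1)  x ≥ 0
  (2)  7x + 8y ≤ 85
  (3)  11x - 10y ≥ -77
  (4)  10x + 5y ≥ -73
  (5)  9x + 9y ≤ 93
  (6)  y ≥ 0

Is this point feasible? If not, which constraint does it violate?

(1): 5 ≥ 0 ✓
(2): 67 ≤ 85 ✓
(3): 15 ≥ -77 ✓
(4): 70 ≥ -73 ✓
(5): 81 ≤ 93 ✓
(6): 4 ≥ 0 ✓

feasible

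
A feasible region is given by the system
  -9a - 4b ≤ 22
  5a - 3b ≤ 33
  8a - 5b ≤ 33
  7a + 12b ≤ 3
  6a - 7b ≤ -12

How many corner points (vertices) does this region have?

The feasible vertices (each the meet of two boundaries and inside every other half-plane) are:
  (-69/20, 181/80)
  (-202/87, -8/29)
  (-123/121, 102/121)

3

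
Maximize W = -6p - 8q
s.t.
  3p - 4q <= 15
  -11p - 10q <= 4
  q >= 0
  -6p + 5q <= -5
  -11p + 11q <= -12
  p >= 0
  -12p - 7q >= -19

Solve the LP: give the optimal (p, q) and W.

Vertices and W = -6p - 8q:
  (12/11, 0) → W = -72/11
  (19/12, 0) → W = -19/2
  (293/209, 65/209) → W = -2278/209

The optimum lies where q = 0 and -11p + 11q = -12.
Solving simultaneously gives p = 12/11, q = 0.

p = 12/11, q = 0, maximum W = -72/11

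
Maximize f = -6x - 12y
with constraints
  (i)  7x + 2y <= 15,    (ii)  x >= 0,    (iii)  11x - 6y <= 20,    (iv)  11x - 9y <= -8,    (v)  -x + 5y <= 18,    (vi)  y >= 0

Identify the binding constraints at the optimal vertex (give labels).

(ii) and (iv)

Extreme points and f = -6x - 12y:
  (7/5, 13/5) → f = -198/5
  (39/37, 141/37) → f = -1926/37
  (0, 8/9) → f = -32/3
  (0, 18/5) → f = -216/5

The maximum is at (0, 8/9). Substituting into each constraint, equality holds for (ii) and (iv); the remaining constraints have slack.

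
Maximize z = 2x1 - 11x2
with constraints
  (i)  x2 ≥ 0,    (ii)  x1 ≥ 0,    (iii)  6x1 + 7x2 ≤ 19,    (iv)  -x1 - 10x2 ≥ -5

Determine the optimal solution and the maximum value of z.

Vertices and z = 2x1 - 11x2:
  (0, 0) → z = 0
  (19/6, 0) → z = 19/3
  (0, 1/2) → z = -11/2
  (155/53, 11/53) → z = 189/53

The binding constraints are x2 = 0 and 6x1 + 7x2 = 19.
Solving simultaneously gives x1 = 19/6, x2 = 0.

x1 = 19/6, x2 = 0, maximum z = 19/3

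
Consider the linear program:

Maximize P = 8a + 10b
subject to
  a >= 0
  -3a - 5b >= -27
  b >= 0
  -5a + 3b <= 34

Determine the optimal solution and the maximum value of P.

Vertices and P = 8a + 10b:
  (0, 27/5) → P = 54
  (0, 0) → P = 0
  (9, 0) → P = 72

At the optimal vertex, -3a - 5b = -27 and b = 0.
Solving simultaneously gives a = 9, b = 0.

a = 9, b = 0, maximum P = 72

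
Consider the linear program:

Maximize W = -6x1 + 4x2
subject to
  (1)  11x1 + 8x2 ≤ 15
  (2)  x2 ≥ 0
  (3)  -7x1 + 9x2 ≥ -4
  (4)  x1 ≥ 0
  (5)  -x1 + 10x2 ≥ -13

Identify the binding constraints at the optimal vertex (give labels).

Corner points and W = -6x1 + 4x2:
  (167/155, 61/155) → W = -758/155
  (0, 15/8) → W = 15/2
  (4/7, 0) → W = -24/7
  (0, 0) → W = 0

The maximum is at (0, 15/8). Substituting into each constraint, equality holds for (1) and (4); the remaining constraints have slack.

(1) and (4)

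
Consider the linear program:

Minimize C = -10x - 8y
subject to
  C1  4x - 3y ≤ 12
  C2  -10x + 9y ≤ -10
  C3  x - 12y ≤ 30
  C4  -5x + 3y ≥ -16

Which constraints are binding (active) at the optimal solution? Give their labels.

Corner points and C = -10x - 8y:
  (6/5, -12/5) → C = 36/5
  (4, 4/3) → C = -152/3
  (-50/37, -290/111) → C = 3820/111
  (38/5, 22/3) → C = -404/3

The minimum is at (38/5, 22/3). Substituting into each constraint, equality holds for C2 and C4; the remaining constraints have slack.

C2 and C4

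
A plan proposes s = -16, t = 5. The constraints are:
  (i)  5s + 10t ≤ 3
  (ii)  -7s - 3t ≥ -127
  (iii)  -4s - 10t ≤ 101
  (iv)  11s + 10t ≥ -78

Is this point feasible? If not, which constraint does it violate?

not feasible — violates (iv)

Constraint (iv): 11s + 10t = -126, which is not ≥ -78. All other constraints are satisfied.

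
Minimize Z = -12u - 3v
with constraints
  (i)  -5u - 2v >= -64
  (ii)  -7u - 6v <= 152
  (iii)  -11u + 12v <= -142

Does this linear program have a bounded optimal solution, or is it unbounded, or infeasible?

bounded optimum

Corner points and Z = -12u - 3v:
  (43, -151/2) → Z = -579/2
  (526/41, -3/41) → Z = -6303/41
  (-162/25, -1333/75) → Z = 3277/25
The feasible region has finitely many vertices and no improving ray; the minimum is -579/2 at (43, -151/2).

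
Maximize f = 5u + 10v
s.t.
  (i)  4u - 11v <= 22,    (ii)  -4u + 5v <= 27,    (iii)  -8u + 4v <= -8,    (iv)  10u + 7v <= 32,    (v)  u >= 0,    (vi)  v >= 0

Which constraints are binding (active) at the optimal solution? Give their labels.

(iii) and (iv)

Vertices and f = 5u + 10v:
  (23/12, 11/6) → f = 335/12
  (1, 0) → f = 5
  (16/5, 0) → f = 16

The maximum is at (23/12, 11/6). Substituting into each constraint, equality holds for (iii) and (iv); the remaining constraints have slack.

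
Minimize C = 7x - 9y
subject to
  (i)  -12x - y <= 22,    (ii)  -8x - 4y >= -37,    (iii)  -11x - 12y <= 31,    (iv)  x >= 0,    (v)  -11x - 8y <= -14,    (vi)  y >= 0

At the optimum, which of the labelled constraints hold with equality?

Vertices and C = 7x - 9y:
  (0, 37/4) → C = -333/4
  (37/8, 0) → C = 259/8
  (0, 7/4) → C = -63/4
  (14/11, 0) → C = 98/11

The minimum is at (0, 37/4). Substituting into each constraint, equality holds for (ii) and (iv); the remaining constraints have slack.

(ii) and (iv)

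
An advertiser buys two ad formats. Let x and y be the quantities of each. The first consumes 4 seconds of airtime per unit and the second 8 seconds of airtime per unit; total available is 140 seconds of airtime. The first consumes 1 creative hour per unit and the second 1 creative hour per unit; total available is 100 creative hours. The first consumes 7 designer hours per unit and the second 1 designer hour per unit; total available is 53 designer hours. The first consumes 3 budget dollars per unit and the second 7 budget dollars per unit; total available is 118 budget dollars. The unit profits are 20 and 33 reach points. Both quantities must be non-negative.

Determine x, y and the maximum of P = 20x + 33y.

x = 11/2, y = 29/2, maximum P = 1177/2

Extreme points and P = 20x + 33y:
  (0, 0) → P = 0
  (0, 118/7) → P = 3894/7
  (53/7, 0) → P = 1060/7
  (11/2, 29/2) → P = 1177/2

The binding constraints are 7x + y = 53 and 3x + 7y = 118.
Solving simultaneously gives x = 11/2, y = 29/2.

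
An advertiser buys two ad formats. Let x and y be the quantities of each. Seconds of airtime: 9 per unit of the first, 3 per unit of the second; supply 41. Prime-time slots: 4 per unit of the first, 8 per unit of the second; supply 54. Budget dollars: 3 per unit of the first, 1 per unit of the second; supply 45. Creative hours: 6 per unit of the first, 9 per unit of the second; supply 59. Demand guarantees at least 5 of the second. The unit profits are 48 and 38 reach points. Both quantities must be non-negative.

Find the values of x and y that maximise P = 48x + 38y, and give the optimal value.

Vertices and P = 48x + 38y:
  (0, 59/9) → P = 2242/9
  (0, 5) → P = 190
  (7/3, 5) → P = 302

x = 7/3, y = 5, maximum P = 302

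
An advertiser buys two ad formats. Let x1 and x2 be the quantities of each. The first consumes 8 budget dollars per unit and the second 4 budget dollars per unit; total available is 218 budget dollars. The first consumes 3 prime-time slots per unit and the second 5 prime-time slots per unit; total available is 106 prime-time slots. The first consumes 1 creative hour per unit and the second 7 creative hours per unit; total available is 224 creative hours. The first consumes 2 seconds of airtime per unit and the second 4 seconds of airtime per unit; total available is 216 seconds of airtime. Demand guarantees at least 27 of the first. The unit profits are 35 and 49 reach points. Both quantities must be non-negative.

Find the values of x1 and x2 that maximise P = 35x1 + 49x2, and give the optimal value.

x1 = 27, x2 = 1/2, maximum P = 1939/2

Feasible corners and P = 35x1 + 49x2:
  (109/4, 0) → P = 3815/4
  (27, 0) → P = 945
  (27, 1/2) → P = 1939/2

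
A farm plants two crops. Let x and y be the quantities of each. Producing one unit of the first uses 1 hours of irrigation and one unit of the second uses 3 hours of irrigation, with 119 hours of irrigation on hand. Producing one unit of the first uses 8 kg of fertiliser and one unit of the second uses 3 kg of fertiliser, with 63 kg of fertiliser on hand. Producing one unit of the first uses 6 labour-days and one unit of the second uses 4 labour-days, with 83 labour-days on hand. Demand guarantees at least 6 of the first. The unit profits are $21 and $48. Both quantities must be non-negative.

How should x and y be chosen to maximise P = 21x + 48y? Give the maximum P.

x = 6, y = 5, maximum P = 366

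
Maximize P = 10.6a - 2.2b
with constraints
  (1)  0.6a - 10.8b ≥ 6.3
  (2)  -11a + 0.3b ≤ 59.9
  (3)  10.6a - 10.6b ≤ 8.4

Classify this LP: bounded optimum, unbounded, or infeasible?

bounded optimum

Corner points and P = 10.6a - 2.2b:
  (-7209/1318, -1754/1977) → P = -1107643/19770
  (399/1802, -1029/1802) → P = 16233/4505
  (-31873/5671, -36367/5671) → P = -1289232/28355
The feasible region has finitely many vertices and no improving ray; the maximum is 16233/4505 at (399/1802, -1029/1802).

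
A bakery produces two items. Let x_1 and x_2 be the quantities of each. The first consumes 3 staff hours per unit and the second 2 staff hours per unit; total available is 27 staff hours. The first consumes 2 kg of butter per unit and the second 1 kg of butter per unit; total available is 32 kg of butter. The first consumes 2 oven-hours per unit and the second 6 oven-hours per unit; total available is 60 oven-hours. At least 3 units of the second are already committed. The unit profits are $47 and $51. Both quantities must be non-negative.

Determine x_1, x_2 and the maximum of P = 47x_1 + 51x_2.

Extreme points and P = 47x_1 + 51x_2:
  (0, 10) → P = 510
  (0, 3) → P = 153
  (3, 9) → P = 600
  (7, 3) → P = 482

At the optimal vertex, 3x_1 + 2x_2 = 27 and 2x_1 + 6x_2 = 60.
Solving simultaneously gives x_1 = 3, x_2 = 9.

x_1 = 3, x_2 = 9, maximum P = 600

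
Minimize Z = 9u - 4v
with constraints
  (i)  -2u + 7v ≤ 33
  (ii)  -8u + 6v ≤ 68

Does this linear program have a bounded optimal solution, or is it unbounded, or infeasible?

From the feasible point (-139/22, 32/11), moving in the direction (-6, -8) keeps every constraint satisfied while Z decreases without bound.

unbounded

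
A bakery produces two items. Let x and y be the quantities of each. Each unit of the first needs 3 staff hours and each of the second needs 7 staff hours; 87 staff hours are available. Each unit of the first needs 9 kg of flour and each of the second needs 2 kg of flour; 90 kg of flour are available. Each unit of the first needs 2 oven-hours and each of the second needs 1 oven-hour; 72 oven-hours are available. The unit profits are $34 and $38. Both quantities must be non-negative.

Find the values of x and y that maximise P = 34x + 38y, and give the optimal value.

x = 8, y = 9, maximum P = 614

Vertices and P = 34x + 38y:
  (0, 0) → P = 0
  (0, 87/7) → P = 3306/7
  (10, 0) → P = 340
  (8, 9) → P = 614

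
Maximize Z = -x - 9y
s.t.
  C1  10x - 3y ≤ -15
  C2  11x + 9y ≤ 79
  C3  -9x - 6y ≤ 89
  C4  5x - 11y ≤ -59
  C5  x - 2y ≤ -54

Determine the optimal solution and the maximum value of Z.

x = -251/12, y = 397/24, maximum Z = -3071/24

Feasible corners and Z = -x - 9y:
  (-85, 338/3) → Z = -929
  (-328/31, 673/31) → Z = -5729/31
  (-251/12, 397/24) → Z = -3071/24

At the optimal vertex, -9x - 6y = 89 and x - 2y = -54.
Solving simultaneously gives x = -251/12, y = 397/24.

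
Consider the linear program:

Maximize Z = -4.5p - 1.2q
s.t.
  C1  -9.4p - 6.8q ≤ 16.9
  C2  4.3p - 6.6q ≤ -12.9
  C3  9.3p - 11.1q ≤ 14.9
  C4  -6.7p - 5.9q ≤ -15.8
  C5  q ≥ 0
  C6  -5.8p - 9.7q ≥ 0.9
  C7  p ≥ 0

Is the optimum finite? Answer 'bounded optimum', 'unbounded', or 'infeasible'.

infeasible

The boundaries 4.3p - 6.6q = -12.9 and 9.3p - 11.1q = 14.9 meet at (8051/455, 18404/1365), but that point violates -5.8p - 9.7q ≥ 0.9. Every candidate vertex is excluded by some other constraint, so the feasible region is empty.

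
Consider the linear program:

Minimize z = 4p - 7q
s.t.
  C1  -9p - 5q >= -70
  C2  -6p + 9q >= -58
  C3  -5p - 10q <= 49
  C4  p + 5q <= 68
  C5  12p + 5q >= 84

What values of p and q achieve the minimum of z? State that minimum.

Extreme points and z = 4p - 7q:
  (920/111, -34/37) → z = 4394/111
  (14/3, 28/5) → z = -308/15
  (523/69, -32/23) → z = 2764/69

The optimum lies where -9p - 5q = -70 and 12p + 5q = 84.
Solving simultaneously gives p = 14/3, q = 28/5.

p = 14/3, q = 28/5, minimum z = -308/15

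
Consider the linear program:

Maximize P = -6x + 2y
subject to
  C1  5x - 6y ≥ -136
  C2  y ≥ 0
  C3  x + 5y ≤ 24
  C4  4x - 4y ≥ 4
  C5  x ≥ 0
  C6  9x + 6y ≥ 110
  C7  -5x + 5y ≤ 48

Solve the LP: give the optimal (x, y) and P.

x = 406/39, y = 106/39, maximum P = -2224/39

Feasible corners and P = -6x + 2y:
  (24, 0) → P = -144
  (110/9, 0) → P = -220/3
  (406/39, 106/39) → P = -2224/39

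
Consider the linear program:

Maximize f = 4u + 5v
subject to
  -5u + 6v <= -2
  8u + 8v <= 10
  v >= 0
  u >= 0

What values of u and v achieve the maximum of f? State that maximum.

Feasible corners and f = 4u + 5v:
  (19/22, 17/44) → f = 237/44
  (2/5, 0) → f = 8/5
  (5/4, 0) → f = 5

The binding constraints are -5u + 6v = -2 and 8u + 8v = 10.
Solving simultaneously gives u = 19/22, v = 17/44.

u = 19/22, v = 17/44, maximum f = 237/44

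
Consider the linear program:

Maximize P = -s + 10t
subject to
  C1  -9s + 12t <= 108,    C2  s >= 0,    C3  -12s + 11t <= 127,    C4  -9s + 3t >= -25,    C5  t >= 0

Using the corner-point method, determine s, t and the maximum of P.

s = 208/27, t = 133/9, maximum P = 3782/27

Feasible corners and P = -s + 10t:
  (0, 9) → P = 90
  (208/27, 133/9) → P = 3782/27
  (0, 0) → P = 0
  (25/9, 0) → P = -25/9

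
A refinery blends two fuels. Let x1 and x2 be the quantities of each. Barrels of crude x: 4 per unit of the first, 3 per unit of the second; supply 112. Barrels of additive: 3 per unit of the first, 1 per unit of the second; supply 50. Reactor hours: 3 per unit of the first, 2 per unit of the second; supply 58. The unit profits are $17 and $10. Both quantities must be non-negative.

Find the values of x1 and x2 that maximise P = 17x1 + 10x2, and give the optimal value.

Vertices and P = 17x1 + 10x2:
  (0, 0) → P = 0
  (0, 29) → P = 290
  (50/3, 0) → P = 850/3
  (14, 8) → P = 318

x1 = 14, x2 = 8, maximum P = 318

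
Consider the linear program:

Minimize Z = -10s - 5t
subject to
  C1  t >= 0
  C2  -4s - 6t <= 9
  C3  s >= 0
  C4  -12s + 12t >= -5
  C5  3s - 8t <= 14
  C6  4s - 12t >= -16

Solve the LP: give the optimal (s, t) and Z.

Corner points and Z = -10s - 5t:
  (0, 0) → Z = 0
  (5/12, 0) → Z = -25/6
  (0, 4/3) → Z = -20/3
  (21/8, 53/24) → Z = -895/24

The binding constraints are -12s + 12t = -5 and 4s - 12t = -16.
Solving simultaneously gives s = 21/8, t = 53/24.

s = 21/8, t = 53/24, minimum Z = -895/24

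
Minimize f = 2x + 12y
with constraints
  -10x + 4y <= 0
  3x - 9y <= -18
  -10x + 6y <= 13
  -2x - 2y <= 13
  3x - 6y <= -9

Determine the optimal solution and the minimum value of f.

Corner points and f = 2x + 12y:
  (12/13, 30/13) → f = 384/13
  (13/5, 13/2) → f = 416/5
  (3, 3) → f = 42
The feasible region is unbounded (it extends along (2, 1), (3, 5)), but f strictly increases along every unbounded feasible direction, so there is no improving ray and the minimum is attained at a vertex.

At the optimal vertex, -10x + 4y = 0 and 3x - 9y = -18.
Solving simultaneously gives x = 12/13, y = 30/13.

x = 12/13, y = 30/13, minimum f = 384/13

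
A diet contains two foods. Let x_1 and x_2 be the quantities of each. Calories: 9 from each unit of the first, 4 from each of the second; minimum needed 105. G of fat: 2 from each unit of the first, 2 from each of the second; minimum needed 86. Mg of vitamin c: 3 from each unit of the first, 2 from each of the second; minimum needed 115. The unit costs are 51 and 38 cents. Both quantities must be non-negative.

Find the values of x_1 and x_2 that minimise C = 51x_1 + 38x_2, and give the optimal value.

Vertices and C = 51x_1 + 38x_2:
  (0, 115/2) → C = 2185
  (43, 0) → C = 2193
  (29, 14) → C = 2011
The feasible region is unbounded (it extends along (0, 1), (1, 0)), but C strictly increases along every unbounded feasible direction, so there is no improving ray and the minimum is attained at a vertex.

The binding constraints are 2x_1 + 2x_2 = 86 and 3x_1 + 2x_2 = 115.
Solving simultaneously gives x_1 = 29, x_2 = 14.

x_1 = 29, x_2 = 14, minimum C = 2011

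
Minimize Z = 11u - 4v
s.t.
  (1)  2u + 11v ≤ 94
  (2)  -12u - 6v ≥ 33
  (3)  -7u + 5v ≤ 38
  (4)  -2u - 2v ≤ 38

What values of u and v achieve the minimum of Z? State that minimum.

u = -133/12, v = -95/12, minimum Z = -361/4

The optimum lies where -7u + 5v = 38 and -2u - 2v = 38.
Solving simultaneously gives u = -133/12, v = -95/12.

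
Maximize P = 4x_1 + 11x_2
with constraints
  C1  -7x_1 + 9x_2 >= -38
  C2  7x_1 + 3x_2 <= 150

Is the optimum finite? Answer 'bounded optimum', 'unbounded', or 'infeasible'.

From the feasible point (122/7, 28/3), moving in the direction (-3, 7) keeps every constraint satisfied while P increases without bound.

unbounded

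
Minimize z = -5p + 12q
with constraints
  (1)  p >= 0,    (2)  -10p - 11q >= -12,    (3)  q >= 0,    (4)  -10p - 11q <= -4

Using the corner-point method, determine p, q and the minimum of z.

p = 6/5, q = 0, minimum z = -6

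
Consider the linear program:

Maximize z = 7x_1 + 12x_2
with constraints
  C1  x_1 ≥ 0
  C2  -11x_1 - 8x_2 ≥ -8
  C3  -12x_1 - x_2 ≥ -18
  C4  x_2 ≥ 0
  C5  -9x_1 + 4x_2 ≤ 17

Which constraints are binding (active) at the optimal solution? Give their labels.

C1 and C2

Feasible corners and z = 7x_1 + 12x_2:
  (0, 1) → z = 12
  (0, 0) → z = 0
  (8/11, 0) → z = 56/11

The maximum is at (0, 1). Substituting into each constraint, equality holds for C1 and C2; the remaining constraints have slack.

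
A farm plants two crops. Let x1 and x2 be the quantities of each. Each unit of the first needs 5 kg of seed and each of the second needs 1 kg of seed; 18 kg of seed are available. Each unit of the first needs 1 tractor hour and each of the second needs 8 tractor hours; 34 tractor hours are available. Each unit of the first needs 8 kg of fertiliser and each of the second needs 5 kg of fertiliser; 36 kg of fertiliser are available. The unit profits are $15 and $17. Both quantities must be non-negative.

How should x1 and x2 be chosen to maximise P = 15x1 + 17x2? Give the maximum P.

x1 = 2, x2 = 4, maximum P = 98

Corner points and P = 15x1 + 17x2:
  (0, 0) → P = 0
  (0, 17/4) → P = 289/4
  (18/5, 0) → P = 54
  (54/17, 36/17) → P = 1422/17
  (2, 4) → P = 98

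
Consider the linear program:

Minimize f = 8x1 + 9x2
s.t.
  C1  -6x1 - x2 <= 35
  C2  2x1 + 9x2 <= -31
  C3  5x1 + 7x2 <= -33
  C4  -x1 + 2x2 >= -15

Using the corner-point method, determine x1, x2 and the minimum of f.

Corner points and f = 8x1 + 9x2:
  (-71/13, -29/13) → f = -829/13
  (-55/13, -125/13) → f = -1565/13
  (-80/31, -89/31) → f = -1441/31
  (39/17, -108/17) → f = -660/17

x1 = -55/13, x2 = -125/13, minimum f = -1565/13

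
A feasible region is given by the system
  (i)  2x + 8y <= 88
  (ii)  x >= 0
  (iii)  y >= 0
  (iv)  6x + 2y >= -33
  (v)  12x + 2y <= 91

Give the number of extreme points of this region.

4

The feasible vertices (each the meet of two boundaries and inside every other half-plane) are:
  (0, 11)
  (6, 19/2)
  (0, 0)
  (91/12, 0)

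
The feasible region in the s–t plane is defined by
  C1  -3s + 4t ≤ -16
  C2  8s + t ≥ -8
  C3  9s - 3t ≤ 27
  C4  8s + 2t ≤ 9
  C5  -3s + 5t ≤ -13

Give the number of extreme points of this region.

Pairwise boundary intersections that survive every other constraint:
  (-16/35, -152/35)
  (34/19, -101/38)
  (1/11, -96/11)
  (27/14, -45/14)

4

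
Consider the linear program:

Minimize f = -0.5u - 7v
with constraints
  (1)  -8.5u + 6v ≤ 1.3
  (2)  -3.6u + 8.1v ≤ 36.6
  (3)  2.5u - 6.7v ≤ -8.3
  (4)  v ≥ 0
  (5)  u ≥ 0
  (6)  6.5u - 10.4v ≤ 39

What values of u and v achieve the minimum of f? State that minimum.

u = 1786/39, v = 970/39, minimum f = -197

Feasible corners and f = -0.5u - 7v:
  (2323/525, 10214/1575) → f = -29993/630
  (4109/4195, 1346/839) → f = -98329/8390
  (1786/39, 970/39) → f = -197
  (2674/135, 233/27) → f = -3164/45

The optimum lies where -3.6u + 8.1v = 36.6 and 6.5u - 10.4v = 39.
Solving simultaneously gives u = 1786/39, v = 970/39.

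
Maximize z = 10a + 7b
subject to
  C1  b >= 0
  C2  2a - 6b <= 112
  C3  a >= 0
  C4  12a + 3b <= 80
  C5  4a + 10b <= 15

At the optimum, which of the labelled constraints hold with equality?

Vertices and z = 10a + 7b:
  (0, 0) → z = 0
  (15/4, 0) → z = 75/2
  (0, 3/2) → z = 21/2

The maximum is at (15/4, 0). Substituting into each constraint, equality holds for C1 and C5; the remaining constraints have slack.

C1 and C5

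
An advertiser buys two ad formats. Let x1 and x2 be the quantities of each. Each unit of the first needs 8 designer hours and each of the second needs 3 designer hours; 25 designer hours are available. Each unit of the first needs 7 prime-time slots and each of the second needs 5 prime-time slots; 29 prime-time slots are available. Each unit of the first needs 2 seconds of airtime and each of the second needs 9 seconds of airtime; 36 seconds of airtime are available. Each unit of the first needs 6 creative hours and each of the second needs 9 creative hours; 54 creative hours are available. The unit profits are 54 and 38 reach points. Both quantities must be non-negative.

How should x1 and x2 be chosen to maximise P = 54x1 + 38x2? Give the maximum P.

Feasible corners and P = 54x1 + 38x2:
  (0, 0) → P = 0
  (0, 4) → P = 152
  (25/8, 0) → P = 675/4
  (2, 3) → P = 222
  (81/53, 194/53) → P = 11746/53

The binding constraints are 8x1 + 3x2 = 25 and 7x1 + 5x2 = 29.
Solving simultaneously gives x1 = 2, x2 = 3.

x1 = 2, x2 = 3, maximum P = 222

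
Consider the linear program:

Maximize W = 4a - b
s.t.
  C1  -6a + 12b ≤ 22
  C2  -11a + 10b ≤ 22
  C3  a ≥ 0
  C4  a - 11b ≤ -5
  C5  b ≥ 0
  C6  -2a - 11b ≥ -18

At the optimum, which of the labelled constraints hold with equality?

C4 and C6

Vertices and W = 4a - b:
  (0, 5/11) → W = -5/11
  (0, 18/11) → W = -18/11
  (13/3, 28/33) → W = 544/33

The maximum is at (13/3, 28/33). Substituting into each constraint, equality holds for C4 and C6; the remaining constraints have slack.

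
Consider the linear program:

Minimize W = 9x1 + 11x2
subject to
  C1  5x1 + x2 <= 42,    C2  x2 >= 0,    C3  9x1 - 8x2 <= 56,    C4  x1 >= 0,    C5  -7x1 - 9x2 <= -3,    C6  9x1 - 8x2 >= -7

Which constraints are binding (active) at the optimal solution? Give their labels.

C4 and C5

Extreme points and W = 9x1 + 11x2:
  (8, 2) → W = 94
  (47/7, 59/7) → W = 1072/7
  (56/9, 0) → W = 56
  (3/7, 0) → W = 27/7
  (0, 1/3) → W = 11/3
  (0, 7/8) → W = 77/8

The minimum is at (0, 1/3). Substituting into each constraint, equality holds for C4 and C5; the remaining constraints have slack.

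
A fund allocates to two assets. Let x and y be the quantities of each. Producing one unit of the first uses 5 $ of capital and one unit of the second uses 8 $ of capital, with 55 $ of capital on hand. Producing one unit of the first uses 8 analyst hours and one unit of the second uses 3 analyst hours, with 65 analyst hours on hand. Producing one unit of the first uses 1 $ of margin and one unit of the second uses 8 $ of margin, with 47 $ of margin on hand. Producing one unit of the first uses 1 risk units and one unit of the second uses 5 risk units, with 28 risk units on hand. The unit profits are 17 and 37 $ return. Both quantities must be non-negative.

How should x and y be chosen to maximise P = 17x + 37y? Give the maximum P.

Corner points and P = 17x + 37y:
  (0, 0) → P = 0
  (0, 28/5) → P = 1036/5
  (65/8, 0) → P = 1105/8
  (355/49, 115/49) → P = 210
  (3, 5) → P = 236

At the optimal vertex, 5x + 8y = 55 and x + 5y = 28.
Solving simultaneously gives x = 3, y = 5.

x = 3, y = 5, maximum P = 236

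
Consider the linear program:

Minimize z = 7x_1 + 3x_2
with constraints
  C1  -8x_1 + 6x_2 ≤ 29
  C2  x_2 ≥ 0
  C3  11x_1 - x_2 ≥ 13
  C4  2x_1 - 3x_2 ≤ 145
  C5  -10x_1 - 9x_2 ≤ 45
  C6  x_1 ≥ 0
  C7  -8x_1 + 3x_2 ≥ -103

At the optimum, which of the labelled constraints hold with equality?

C2 and C3

Corner points and z = 7x_1 + 3x_2:
  (107/58, 423/58) → z = 1009/29
  (235/8, 44) → z = 2701/8
  (13/11, 0) → z = 91/11
  (103/8, 0) → z = 721/8

The minimum is at (13/11, 0). Substituting into each constraint, equality holds for C2 and C3; the remaining constraints have slack.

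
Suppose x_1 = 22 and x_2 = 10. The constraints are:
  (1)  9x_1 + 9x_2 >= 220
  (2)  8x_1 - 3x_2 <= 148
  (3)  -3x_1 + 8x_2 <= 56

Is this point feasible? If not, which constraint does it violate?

(1): 288 ≥ 220 ✓
(2): 146 ≤ 148 ✓
(3): 14 ≤ 56 ✓

feasible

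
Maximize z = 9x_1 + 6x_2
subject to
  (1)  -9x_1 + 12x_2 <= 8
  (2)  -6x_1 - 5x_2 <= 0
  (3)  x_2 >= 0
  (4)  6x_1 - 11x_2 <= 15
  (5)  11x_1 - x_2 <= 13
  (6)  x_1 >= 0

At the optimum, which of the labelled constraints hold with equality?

(1) and (5)

Corner points and z = 9x_1 + 6x_2:
  (4/3, 5/3) → z = 22
  (0, 2/3) → z = 4
  (0, 0) → z = 0
  (13/11, 0) → z = 117/11

The maximum is at (4/3, 5/3). Substituting into each constraint, equality holds for (1) and (5); the remaining constraints have slack.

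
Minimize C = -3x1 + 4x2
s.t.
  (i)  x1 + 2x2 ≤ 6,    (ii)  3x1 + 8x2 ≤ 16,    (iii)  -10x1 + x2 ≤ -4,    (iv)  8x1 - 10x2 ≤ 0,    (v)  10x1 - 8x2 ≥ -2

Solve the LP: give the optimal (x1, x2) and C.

Corner points and C = -3x1 + 4x2:
  (80/47, 64/47) → C = 16/47
  (14/13, 83/52) → C = 41/13
  (10/23, 8/23) → C = 2/23
  (17/35, 6/7) → C = 69/35

x1 = 10/23, x2 = 8/23, minimum C = 2/23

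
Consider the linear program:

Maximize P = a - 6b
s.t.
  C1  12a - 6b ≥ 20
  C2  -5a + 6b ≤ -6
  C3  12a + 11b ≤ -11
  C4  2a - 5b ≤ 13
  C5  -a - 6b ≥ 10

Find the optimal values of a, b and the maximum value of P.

Corner points and P = a - 6b:
  (77/102, -31/17) → P = 1193/102
  (11/24, -29/12) → P = 359/24
  (44/41, -89/41) → P = 578/41

a = 11/24, b = -29/12, maximum P = 359/24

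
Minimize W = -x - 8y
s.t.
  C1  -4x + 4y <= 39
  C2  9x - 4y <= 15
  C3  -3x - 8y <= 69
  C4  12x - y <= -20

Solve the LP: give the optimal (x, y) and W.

x = -41/44, y = 97/11, minimum W = -3063/44

The optimum lies where -4x + 4y = 39 and 12x - y = -20.
Solving simultaneously gives x = -41/44, y = 97/11.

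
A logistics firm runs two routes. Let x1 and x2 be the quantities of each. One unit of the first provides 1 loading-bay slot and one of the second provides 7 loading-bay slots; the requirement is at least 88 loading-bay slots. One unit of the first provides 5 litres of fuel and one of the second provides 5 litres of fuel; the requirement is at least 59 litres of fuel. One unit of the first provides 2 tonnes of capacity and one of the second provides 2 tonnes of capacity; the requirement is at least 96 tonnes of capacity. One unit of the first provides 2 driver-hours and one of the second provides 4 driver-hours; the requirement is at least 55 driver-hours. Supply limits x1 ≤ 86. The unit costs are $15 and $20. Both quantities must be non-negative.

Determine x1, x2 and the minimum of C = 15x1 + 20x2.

x1 = 124/3, x2 = 20/3, minimum C = 2260/3

Corner points and C = 15x1 + 20x2:
  (0, 48) → C = 960
  (124/3, 20/3) → C = 2260/3
  (86, 2/7) → C = 9070/7
The feasible region is unbounded (it extends along (0, 1)), but C strictly increases along every unbounded feasible direction, so there is no improving ray and the minimum is attained at a vertex.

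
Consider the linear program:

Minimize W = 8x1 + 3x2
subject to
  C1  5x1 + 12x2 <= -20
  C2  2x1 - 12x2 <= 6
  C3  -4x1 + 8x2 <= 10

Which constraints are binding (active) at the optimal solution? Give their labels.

Extreme points and W = 8x1 + 3x2:
  (-2, -5/6) → W = -37/2
  (-35/11, -15/44) → W = -1165/44
  (-21/4, -11/8) → W = -369/8

The minimum is at (-21/4, -11/8). Substituting into each constraint, equality holds for C2 and C3; the remaining constraints have slack.

C2 and C3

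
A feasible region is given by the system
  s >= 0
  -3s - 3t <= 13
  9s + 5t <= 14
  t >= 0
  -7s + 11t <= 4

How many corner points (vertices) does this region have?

Of the 10 pairwise boundary intersections, those satisfying every inequality are:
  (0, 0)
  (0, 4/11)
  (14/9, 0)
  (1, 1)

4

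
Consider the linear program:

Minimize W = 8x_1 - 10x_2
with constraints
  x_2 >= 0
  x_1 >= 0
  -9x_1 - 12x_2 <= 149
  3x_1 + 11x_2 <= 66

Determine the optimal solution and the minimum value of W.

x_1 = 0, x_2 = 6, minimum W = -60

Corner points and W = 8x_1 - 10x_2:
  (0, 0) → W = 0
  (22, 0) → W = 176
  (0, 6) → W = -60

The binding constraints are x_1 = 0 and 3x_1 + 11x_2 = 66.
Solving simultaneously gives x_1 = 0, x_2 = 6.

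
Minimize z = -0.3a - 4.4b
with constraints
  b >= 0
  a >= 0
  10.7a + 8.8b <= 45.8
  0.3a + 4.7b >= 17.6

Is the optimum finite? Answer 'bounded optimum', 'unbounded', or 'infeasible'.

bounded optimum

Corner points and z = -0.3a - 4.4b:
  (0, 229/44) → z = -22.9
  (0, 176/47) → z = -3872/235
  (6038/4765, 17458/4765) → z = -393133/23825
The feasible region has finitely many vertices and no improving ray; the minimum is -22.9 at (0, 229/44).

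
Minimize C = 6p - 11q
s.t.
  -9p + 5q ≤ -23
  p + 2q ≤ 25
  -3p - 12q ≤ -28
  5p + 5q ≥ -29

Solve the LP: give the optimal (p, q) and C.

p = 171/23, q = 202/23, minimum C = -52

Corner points and C = 6p - 11q:
  (171/23, 202/23) → C = -52
  (416/123, 61/41) → C = 161/41
  (122/3, -47/6) → C = 1981/6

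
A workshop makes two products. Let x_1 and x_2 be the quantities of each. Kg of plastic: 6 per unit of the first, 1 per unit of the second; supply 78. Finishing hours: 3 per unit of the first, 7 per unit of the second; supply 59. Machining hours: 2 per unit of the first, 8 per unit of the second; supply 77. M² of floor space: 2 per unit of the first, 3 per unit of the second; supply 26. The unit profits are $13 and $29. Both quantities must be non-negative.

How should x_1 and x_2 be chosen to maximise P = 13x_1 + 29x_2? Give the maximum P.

x_1 = 1, x_2 = 8, maximum P = 245

Extreme points and P = 13x_1 + 29x_2:
  (0, 0) → P = 0
  (0, 59/7) → P = 1711/7
  (13, 0) → P = 169
  (1, 8) → P = 245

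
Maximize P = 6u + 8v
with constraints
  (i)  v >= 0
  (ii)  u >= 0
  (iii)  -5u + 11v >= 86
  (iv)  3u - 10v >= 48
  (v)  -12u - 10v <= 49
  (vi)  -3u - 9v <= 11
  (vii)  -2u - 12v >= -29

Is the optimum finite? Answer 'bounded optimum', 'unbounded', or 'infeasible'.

infeasible

The boundaries -3u - 9v = 11 and -2u - 12v = -29 meet at (-131/6, 109/18), but that point violates u ≥ 0. Every candidate vertex is excluded by some other constraint, so the feasible region is empty.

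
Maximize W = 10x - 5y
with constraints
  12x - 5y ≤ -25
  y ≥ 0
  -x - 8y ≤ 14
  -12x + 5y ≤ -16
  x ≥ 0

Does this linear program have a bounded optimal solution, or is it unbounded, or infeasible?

Constraints 12x - 5y ≤ -25 and -12x + 5y ≤ -16 have parallel boundaries but demand opposite sides — no point can satisfy both, so the region is empty.

infeasible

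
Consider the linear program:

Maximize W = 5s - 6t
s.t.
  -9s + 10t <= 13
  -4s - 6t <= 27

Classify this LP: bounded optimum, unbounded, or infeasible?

unbounded

From the feasible point (-174/47, -191/94), moving in the direction (6, -4) keeps every constraint satisfied while W increases without bound.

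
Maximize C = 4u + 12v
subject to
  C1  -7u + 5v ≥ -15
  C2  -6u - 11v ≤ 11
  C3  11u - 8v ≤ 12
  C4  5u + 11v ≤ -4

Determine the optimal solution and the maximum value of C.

u = -7, v = 31/11, maximum C = 64/11

The binding constraints are -6u - 11v = 11 and 5u + 11v = -4.
Solving simultaneously gives u = -7, v = 31/11.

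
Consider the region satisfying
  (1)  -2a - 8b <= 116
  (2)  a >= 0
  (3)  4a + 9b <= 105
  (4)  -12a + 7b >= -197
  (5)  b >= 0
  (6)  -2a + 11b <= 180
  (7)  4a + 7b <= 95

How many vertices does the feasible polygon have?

The feasible vertices (each the meet of two boundaries and inside every other half-plane) are:
  (0, 35/3)
  (0, 0)
  (15, 5)
  (197/12, 0)
  (73/4, 22/7)

5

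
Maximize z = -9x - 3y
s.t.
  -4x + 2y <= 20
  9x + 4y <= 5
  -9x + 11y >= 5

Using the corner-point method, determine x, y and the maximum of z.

x = -105/13, y = -80/13, maximum z = 1185/13

Extreme points and z = -9x - 3y:
  (-35/17, 100/17) → z = 15/17
  (-105/13, -80/13) → z = 1185/13
  (7/27, 2/3) → z = -13/3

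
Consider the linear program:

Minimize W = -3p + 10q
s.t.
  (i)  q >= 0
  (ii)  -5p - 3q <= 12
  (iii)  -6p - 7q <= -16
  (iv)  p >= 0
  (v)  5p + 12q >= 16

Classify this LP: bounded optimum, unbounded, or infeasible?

unbounded

From the feasible point (16/5, 0), moving in the direction (1, 0) keeps every constraint satisfied while W decreases without bound.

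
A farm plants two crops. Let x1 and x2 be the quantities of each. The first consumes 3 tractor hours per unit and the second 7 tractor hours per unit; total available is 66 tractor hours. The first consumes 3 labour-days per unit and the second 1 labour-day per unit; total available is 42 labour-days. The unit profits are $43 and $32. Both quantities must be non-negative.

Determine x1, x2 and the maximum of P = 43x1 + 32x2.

Extreme points and P = 43x1 + 32x2:
  (0, 0) → P = 0
  (0, 66/7) → P = 2112/7
  (14, 0) → P = 602
  (38/3, 4) → P = 2018/3

At the optimal vertex, 3x1 + 7x2 = 66 and 3x1 + x2 = 42.
Solving simultaneously gives x1 = 38/3, x2 = 4.

x1 = 38/3, x2 = 4, maximum P = 2018/3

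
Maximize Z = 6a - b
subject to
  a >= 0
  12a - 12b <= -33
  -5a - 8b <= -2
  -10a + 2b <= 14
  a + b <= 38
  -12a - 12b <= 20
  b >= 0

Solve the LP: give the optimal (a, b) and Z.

Corner points and Z = 6a - b:
  (0, 11/4) → Z = -11/4
  (0, 7) → Z = -7
  (141/8, 163/8) → Z = 683/8
  (31/6, 197/6) → Z = -11/6

The optimum lies where 12a - 12b = -33 and a + b = 38.
Solving simultaneously gives a = 141/8, b = 163/8.

a = 141/8, b = 163/8, maximum Z = 683/8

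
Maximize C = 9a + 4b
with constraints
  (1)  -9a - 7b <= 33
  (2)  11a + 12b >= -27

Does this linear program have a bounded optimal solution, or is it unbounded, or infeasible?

unbounded

From the feasible point (-207/31, 120/31), moving in the direction (12, -11) keeps every constraint satisfied while C increases without bound.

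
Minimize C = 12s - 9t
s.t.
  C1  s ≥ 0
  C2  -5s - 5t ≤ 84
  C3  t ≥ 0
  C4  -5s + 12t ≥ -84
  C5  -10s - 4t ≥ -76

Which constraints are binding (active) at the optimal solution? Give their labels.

C1 and C5

Extreme points and C = 12s - 9t:
  (0, 0) → C = 0
  (0, 19) → C = -171
  (38/5, 0) → C = 456/5

The minimum is at (0, 19). Substituting into each constraint, equality holds for C1 and C5; the remaining constraints have slack.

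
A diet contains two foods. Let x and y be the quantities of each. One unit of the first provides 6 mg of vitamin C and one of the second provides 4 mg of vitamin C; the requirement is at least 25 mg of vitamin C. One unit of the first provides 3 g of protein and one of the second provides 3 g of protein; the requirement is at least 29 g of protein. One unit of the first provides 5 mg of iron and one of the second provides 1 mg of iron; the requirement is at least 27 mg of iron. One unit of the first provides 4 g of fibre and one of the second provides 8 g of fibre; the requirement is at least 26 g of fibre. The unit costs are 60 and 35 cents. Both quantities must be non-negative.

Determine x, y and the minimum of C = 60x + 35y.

Corner points and C = 60x + 35y:
  (0, 27) → C = 945
  (29/3, 0) → C = 580
  (13/3, 16/3) → C = 1340/3
The feasible region is unbounded (it extends along (0, 1), (1, 0)), but C strictly increases along every unbounded feasible direction, so there is no improving ray and the minimum is attained at a vertex.

At the optimal vertex, 3x + 3y = 29 and 5x + y = 27.
Solving simultaneously gives x = 13/3, y = 16/3.

x = 13/3, y = 16/3, minimum C = 1340/3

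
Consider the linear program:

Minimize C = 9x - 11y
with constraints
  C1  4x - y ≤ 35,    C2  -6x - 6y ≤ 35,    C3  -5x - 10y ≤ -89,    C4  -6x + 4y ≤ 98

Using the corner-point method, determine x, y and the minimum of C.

x = 119/5, y = 301/5, minimum C = -448

Feasible corners and C = 9x - 11y:
  (439/45, 181/45) → C = 392/9
  (119/5, 301/5) → C = -448
  (-39/5, 64/5) → C = -211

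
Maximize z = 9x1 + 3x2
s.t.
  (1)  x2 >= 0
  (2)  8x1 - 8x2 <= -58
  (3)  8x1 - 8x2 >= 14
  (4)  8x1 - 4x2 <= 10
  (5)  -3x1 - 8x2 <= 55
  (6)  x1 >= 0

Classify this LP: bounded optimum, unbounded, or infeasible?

Constraints 8x1 - 8x2 ≤ -58 and 8x1 - 8x2 ≥ 14 have parallel boundaries but demand opposite sides — no point can satisfy both, so the region is empty.

infeasible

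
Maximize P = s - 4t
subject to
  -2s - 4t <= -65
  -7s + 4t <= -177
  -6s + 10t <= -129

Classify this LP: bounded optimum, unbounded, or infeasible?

From the feasible point (242/9, 101/36), moving in the direction (4, -2) keeps every constraint satisfied while P increases without bound.

unbounded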